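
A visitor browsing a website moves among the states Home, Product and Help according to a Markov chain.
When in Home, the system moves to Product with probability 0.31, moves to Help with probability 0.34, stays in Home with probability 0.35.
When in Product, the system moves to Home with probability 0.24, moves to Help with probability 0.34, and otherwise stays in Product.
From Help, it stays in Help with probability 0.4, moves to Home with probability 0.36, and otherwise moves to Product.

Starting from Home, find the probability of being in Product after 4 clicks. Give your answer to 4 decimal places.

0.3199

Propagate the distribution vector 4 clicks from Home.
After 0 clicks: (1.0000, 0.0000, 0.0000)
After 1 click: (0.3500, 0.3100, 0.3400)
After 2 clicks: (0.3193, 0.3203, 0.3604)
After 3 clicks: (0.3184, 0.3200, 0.3616)
After 4 clicks: (0.3184, 0.3199, 0.3617)
P(in Product after 4 clicks) = 0.3199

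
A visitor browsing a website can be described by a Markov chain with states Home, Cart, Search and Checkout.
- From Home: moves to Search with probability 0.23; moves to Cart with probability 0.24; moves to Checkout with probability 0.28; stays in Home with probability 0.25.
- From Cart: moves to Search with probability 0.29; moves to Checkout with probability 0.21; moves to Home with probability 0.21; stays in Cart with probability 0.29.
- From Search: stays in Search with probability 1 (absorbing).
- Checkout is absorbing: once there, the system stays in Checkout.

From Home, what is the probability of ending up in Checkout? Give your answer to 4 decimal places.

Let h(s) be the probability of absorption at Checkout starting from transient state s. Then h(Checkout) = 1 and h(Search) = 0. By first-step analysis:
h(Home) = 0.25·h(Home) + 0.24·h(Cart) + 0.23·0 + 0.28·1
h(Cart) = 0.21·h(Home) + 0.29·h(Cart) + 0.29·0 + 0.21·1
Solving: h(Home) = 0.5169, h(Cart) = 0.4487.
Starting from Home, the probability is 0.5169.

0.5169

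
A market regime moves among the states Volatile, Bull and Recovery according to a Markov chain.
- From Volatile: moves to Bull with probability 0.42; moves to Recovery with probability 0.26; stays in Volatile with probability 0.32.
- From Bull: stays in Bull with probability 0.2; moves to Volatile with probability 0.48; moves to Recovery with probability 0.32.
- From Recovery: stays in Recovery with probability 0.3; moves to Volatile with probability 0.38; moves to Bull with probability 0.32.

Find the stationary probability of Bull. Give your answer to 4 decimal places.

0.3204

Let the stationary distribution be π with π = πP and π_1 + π_2 + π_3 = 1.
π_1 = 0.32·π_1 + 0.48·π_2 + 0.38·π_3
π_2 = 0.42·π_1 + 0.2·π_2 + 0.32·π_3
Solving with the normalization constraint gives π = (0.3887, 0.3204, 0.2909).
So the stationary probability of Bull is 0.3204.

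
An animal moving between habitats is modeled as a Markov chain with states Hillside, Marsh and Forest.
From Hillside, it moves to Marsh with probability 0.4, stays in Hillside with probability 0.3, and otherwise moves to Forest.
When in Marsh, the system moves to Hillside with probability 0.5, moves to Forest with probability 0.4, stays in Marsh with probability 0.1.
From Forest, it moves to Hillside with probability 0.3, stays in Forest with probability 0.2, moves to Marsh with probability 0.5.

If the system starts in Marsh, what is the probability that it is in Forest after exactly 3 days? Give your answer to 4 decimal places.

0.3140

Propagate the distribution vector 3 days from Marsh.
After 0 days: (0.0000, 1.0000, 0.0000)
After 1 day: (0.5000, 0.1000, 0.4000)
After 2 days: (0.3200, 0.4100, 0.2700)
After 3 days: (0.3820, 0.3040, 0.3140)
P(in Forest after 3 days) = 0.3140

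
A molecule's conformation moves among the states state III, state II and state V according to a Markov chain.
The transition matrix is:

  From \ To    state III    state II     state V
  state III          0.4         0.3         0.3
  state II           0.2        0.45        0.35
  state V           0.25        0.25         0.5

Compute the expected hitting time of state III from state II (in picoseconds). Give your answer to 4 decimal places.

4.5333

Let t(s) be the expected number of picoseconds to first reach state III from state s, with t(state III) = 0. Conditioning on the first picosecond:
t(state II) = 1 + 0.45·t(state II) + 0.35·t(state V)
t(state V) = 1 + 0.25·t(state II) + 0.5·t(state V)
Solving: t(state II) = 4.5333, t(state V) = 4.2667.
Expected picoseconds from state II to state III: 4.5333.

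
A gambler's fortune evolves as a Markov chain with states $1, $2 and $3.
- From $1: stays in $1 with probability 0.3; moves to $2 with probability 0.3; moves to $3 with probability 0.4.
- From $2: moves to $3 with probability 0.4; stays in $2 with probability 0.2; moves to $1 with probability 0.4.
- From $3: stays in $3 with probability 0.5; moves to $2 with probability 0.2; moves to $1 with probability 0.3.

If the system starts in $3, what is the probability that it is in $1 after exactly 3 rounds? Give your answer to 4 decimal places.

Propagate the distribution vector 3 rounds from $3.
After 0 rounds: (0.0000, 0.0000, 1.0000)
After 1 round: (0.3000, 0.2000, 0.5000)
After 2 rounds: (0.3200, 0.2300, 0.4500)
After 3 rounds: (0.3230, 0.2320, 0.4450)
P(in $1 after 3 rounds) = 0.3230

0.3230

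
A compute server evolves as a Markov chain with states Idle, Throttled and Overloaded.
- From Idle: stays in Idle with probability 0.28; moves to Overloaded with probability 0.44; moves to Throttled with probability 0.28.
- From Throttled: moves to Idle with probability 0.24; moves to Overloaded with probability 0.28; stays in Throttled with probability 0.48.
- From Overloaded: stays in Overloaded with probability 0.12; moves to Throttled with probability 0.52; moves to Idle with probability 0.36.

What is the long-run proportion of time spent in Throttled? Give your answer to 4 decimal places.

0.4342

Let the stationary distribution be π with π = πP and π_1 + π_2 + π_3 = 1.
π_1 = 0.28·π_1 + 0.24·π_2 + 0.36·π_3
π_2 = 0.28·π_1 + 0.48·π_2 + 0.52·π_3
Solving with the normalization constraint gives π = (0.2851, 0.4342, 0.2807).
So the stationary probability of Throttled is 0.4342.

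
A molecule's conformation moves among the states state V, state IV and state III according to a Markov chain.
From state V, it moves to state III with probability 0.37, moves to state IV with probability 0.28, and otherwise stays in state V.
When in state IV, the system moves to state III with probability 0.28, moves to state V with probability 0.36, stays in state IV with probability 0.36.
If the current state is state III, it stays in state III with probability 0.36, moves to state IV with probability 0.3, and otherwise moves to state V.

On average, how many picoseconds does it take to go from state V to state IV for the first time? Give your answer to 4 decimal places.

3.4804

Let t(s) be the expected number of picoseconds to first reach state IV from state s, with t(state IV) = 0. Conditioning on the first picosecond:
t(state V) = 1 + 0.35·t(state V) + 0.37·t(state III)
t(state III) = 1 + 0.34·t(state V) + 0.36·t(state III)
Solving: t(state V) = 3.4804, t(state III) = 3.4114.
Expected picoseconds from state V to state IV: 3.4804.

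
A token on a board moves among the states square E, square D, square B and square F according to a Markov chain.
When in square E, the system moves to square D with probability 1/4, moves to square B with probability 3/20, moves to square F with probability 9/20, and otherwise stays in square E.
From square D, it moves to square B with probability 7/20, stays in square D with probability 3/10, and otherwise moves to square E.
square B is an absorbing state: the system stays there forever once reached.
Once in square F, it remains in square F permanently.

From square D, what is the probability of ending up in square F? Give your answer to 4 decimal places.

0.3103

Let h(s) be the probability of absorption at square F starting from transient state s. Then h(square F) = 1 and h(square B) = 0. By first-step analysis:
h(square E) = 0.15·h(square E) + 0.25·h(square D) + 0.15·0 + 0.45·1
h(square D) = 0.35·h(square E) + 0.3·h(square D) + 0.35·0
Solving: h(square E) = 0.6207, h(square D) = 0.3103.
Starting from square D, the probability is 0.3103.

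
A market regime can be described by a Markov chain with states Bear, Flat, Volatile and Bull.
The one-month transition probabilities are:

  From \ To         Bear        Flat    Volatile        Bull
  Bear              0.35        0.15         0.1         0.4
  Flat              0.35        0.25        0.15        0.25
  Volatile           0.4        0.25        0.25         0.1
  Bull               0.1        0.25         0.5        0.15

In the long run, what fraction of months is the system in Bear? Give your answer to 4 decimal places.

Let the stationary distribution be π with π = πP and π_1 + π_2 + π_3 + π_4 = 1.
π_1 = 0.35·π_1 + 0.35·π_2 + 0.4·π_3 + 0.1·π_4
π_2 = 0.15·π_1 + 0.25·π_2 + 0.25·π_3 + 0.25·π_4
π_3 = 0.1·π_1 + 0.15·π_2 + 0.25·π_3 + 0.5·π_4
Solving with the normalization constraint gives π = (0.3032, 0.2197, 0.2415, 0.2357).
So the stationary probability of Bear is 0.3032.

0.3032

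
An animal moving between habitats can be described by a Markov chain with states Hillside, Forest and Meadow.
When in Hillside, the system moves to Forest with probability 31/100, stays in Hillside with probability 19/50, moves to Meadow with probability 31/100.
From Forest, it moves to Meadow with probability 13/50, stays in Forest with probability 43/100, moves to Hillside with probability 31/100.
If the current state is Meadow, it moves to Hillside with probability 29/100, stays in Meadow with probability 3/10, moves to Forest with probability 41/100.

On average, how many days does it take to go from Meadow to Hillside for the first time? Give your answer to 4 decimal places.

3.3516

Let t(s) be the expected number of days to first reach Hillside from state s, with t(Hillside) = 0. Conditioning on the first day:
t(Forest) = 1 + 0.43·t(Forest) + 0.26·t(Meadow)
t(Meadow) = 1 + 0.41·t(Forest) + 0.3·t(Meadow)
Solving: t(Forest) = 3.2832, t(Meadow) = 3.3516.
Expected days from Meadow to Hillside: 3.3516.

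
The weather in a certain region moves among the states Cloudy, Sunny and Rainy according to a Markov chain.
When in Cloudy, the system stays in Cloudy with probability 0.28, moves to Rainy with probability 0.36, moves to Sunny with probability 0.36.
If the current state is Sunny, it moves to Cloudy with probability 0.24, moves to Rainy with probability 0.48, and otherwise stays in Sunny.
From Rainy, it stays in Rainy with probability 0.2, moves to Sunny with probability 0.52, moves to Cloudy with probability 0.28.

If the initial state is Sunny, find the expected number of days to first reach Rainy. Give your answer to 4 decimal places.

Let t(s) be the expected number of days to first reach Rainy from state s, with t(Rainy) = 0. Conditioning on the first day:
t(Cloudy) = 1 + 0.28·t(Cloudy) + 0.36·t(Sunny)
t(Sunny) = 1 + 0.24·t(Cloudy) + 0.28·t(Sunny)
Solving: t(Cloudy) = 2.5000, t(Sunny) = 2.2222.
Expected days from Sunny to Rainy: 2.2222.

2.2222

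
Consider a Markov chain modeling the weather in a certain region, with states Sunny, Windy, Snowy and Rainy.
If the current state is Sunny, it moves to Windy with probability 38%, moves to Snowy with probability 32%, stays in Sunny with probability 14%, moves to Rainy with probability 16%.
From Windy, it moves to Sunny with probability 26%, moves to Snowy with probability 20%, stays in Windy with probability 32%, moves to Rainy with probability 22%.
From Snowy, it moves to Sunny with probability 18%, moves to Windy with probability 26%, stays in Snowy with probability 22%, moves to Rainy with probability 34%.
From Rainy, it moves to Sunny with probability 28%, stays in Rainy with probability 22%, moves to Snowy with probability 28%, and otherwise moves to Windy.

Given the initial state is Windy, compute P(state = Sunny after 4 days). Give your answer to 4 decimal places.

0.2186

Propagate the distribution vector 4 days from Windy.
After 0 days: (0.0000, 1.0000, 0.0000, 0.0000)
After 1 day: (0.2600, 0.3200, 0.2000, 0.2200)
After 2 days: (0.2172, 0.3016, 0.2528, 0.2284)
After 3 days: (0.2183, 0.2950, 0.2494, 0.2373)
After 4 days: (0.2186, 0.2944, 0.2502, 0.2368)
P(in Sunny after 4 days) = 0.2186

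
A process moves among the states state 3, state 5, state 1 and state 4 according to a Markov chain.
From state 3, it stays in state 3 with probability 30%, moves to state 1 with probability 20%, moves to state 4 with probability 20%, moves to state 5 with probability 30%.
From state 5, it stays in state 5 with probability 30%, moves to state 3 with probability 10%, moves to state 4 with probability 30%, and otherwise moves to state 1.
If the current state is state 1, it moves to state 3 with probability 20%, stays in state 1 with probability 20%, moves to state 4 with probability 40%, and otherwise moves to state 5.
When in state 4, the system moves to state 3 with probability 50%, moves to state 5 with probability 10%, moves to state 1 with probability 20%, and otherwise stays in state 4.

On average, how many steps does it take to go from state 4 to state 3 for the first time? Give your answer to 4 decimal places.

2.6689

Let t(s) be the expected number of steps to first reach state 3 from state s, with t(state 3) = 0. Conditioning on the first step:
t(state 5) = 1 + 0.3·t(state 5) + 0.3·t(state 1) + 0.3·t(state 4)
t(state 1) = 1 + 0.2·t(state 5) + 0.2·t(state 1) + 0.4·t(state 4)
t(state 4) = 1 + 0.1·t(state 5) + 0.2·t(state 1) + 0.2·t(state 4)
Solving: t(state 5) = 4.1216, t(state 1) = 3.6149, t(state 4) = 2.6689.
Expected steps from state 4 to state 3: 2.6689.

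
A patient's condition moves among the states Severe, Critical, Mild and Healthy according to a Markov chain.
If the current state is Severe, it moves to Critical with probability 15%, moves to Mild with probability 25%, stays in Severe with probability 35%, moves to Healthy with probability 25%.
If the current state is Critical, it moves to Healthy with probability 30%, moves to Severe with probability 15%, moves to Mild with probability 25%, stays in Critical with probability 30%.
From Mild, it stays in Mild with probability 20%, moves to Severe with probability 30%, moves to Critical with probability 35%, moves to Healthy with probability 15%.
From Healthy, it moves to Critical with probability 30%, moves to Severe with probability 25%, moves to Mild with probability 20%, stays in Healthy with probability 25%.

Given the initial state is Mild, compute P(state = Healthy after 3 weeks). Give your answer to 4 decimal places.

0.2400

Propagate the distribution vector 3 weeks from Mild.
After 0 weeks: (0.0000, 0.0000, 1.0000, 0.0000)
After 1 week: (0.3000, 0.3500, 0.2000, 0.1500)
After 2 weeks: (0.2550, 0.2650, 0.2325, 0.2475)
After 3 weeks: (0.2606, 0.2734, 0.2260, 0.2400)
P(in Healthy after 3 weeks) = 0.2400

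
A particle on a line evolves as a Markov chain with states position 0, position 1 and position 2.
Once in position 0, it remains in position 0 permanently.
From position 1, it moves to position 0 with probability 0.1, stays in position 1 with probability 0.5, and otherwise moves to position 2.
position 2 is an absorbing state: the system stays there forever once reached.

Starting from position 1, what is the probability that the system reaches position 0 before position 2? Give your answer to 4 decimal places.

Let h(s) be the probability of absorption at position 0 starting from transient state s. Then h(position 0) = 1 and h(position 2) = 0. By first-step analysis:
h(position 1) = 0.1·1 + 0.5·h(position 1) + 0.4·0
Solving: h(position 1) = 0.2000.
Starting from position 1, the probability is 0.2000.

0.2000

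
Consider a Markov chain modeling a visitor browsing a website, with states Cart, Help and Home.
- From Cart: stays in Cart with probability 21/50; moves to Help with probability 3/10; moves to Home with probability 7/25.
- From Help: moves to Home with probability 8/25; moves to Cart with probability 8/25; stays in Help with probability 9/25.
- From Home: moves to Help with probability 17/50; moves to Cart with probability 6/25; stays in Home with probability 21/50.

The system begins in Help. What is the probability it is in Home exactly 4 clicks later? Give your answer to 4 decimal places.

0.3411

Propagate the distribution vector 4 clicks from Help.
After 0 clicks: (0.0000, 1.0000, 0.0000)
After 1 click: (0.3200, 0.3600, 0.3200)
After 2 clicks: (0.3264, 0.3344, 0.3392)
After 3 clicks: (0.3255, 0.3336, 0.3409)
After 4 clicks: (0.3253, 0.3337, 0.3411)
P(in Home after 4 clicks) = 0.3411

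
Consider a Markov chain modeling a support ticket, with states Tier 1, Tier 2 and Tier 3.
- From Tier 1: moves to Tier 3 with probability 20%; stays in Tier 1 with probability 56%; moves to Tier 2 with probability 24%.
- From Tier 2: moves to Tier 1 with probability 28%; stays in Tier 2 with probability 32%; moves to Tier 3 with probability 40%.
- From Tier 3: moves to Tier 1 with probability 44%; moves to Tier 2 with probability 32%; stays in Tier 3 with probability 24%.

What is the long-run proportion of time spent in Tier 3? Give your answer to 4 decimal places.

0.2675

Let the stationary distribution be π with π = πP and π_1 + π_2 + π_3 = 1.
π_1 = 0.56·π_1 + 0.28·π_2 + 0.44·π_3
π_2 = 0.24·π_1 + 0.32·π_2 + 0.32·π_3
Solving with the normalization constraint gives π = (0.4483, 0.2841, 0.2675).
So the stationary probability of Tier 3 is 0.2675.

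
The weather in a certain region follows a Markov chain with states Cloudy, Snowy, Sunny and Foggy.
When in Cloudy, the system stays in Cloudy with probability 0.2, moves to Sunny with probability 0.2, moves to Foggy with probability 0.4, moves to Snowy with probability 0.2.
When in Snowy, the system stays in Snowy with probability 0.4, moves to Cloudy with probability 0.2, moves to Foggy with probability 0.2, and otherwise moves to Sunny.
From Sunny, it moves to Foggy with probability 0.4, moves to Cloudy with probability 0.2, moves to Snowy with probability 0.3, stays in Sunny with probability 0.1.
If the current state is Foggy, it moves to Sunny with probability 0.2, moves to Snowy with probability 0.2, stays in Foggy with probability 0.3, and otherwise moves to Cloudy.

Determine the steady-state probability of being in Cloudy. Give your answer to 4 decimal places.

Let the stationary distribution be π with π = πP and π_1 + π_2 + π_3 + π_4 = 1.
π_1 = 0.2·π_1 + 0.2·π_2 + 0.2·π_3 + 0.3·π_4
π_2 = 0.2·π_1 + 0.4·π_2 + 0.3·π_3 + 0.2·π_4
π_3 = 0.2·π_1 + 0.2·π_2 + 0.1·π_3 + 0.2·π_4
Solving with the normalization constraint gives π = (0.2314, 0.2727, 0.1818, 0.3140).
So the stationary probability of Cloudy is 0.2314.

0.2314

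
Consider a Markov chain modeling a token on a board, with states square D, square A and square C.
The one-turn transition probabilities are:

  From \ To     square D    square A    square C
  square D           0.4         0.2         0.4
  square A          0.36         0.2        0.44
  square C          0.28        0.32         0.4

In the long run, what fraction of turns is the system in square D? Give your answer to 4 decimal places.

0.3408

Let the stationary distribution be π with π = πP and π_1 + π_2 + π_3 = 1.
π_1 = 0.4·π_1 + 0.36·π_2 + 0.28·π_3
π_2 = 0.2·π_1 + 0.2·π_2 + 0.32·π_3
Solving with the normalization constraint gives π = (0.3408, 0.2492, 0.4100).
So the stationary probability of square D is 0.3408.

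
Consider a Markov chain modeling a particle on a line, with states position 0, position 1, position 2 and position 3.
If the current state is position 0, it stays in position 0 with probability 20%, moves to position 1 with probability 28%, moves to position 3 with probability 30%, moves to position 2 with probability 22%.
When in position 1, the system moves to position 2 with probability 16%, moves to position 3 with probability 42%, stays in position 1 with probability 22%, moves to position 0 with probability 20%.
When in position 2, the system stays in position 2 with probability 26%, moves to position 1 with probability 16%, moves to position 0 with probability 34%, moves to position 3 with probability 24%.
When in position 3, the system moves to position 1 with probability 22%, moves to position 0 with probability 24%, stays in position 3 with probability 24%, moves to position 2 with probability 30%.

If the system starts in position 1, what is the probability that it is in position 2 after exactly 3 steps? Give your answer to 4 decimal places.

Propagate the distribution vector 3 steps from position 1.
After 0 steps: (0.0000, 1.0000, 0.0000, 0.0000)
After 1 step: (0.2000, 0.2200, 0.1600, 0.4200)
After 2 steps: (0.2392, 0.2224, 0.2468, 0.2916)
After 3 steps: (0.2462, 0.2195, 0.2399, 0.2944)
P(in position 2 after 3 steps) = 0.2399

0.2399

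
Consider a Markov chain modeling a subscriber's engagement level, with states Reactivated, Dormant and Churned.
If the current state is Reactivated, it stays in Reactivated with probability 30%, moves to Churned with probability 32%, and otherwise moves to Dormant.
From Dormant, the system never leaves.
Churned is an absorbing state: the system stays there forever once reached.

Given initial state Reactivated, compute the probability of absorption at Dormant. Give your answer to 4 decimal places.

0.5429

Let h(s) be the probability of absorption at Dormant starting from transient state s. Then h(Dormant) = 1 and h(Churned) = 0. By first-step analysis:
h(Reactivated) = 0.3·h(Reactivated) + 0.38·1 + 0.32·0
Solving: h(Reactivated) = 0.5429.
Starting from Reactivated, the probability is 0.5429.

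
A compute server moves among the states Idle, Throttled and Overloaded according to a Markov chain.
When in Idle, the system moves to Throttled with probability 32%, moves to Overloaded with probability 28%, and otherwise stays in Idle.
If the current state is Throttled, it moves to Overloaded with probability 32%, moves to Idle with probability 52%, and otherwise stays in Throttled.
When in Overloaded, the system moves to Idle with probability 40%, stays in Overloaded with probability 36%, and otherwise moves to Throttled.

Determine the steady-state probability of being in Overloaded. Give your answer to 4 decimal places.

Let the stationary distribution be π with π = πP and π_1 + π_2 + π_3 = 1.
π_1 = 0.4·π_1 + 0.52·π_2 + 0.4·π_3
π_2 = 0.32·π_1 + 0.16·π_2 + 0.24·π_3
Solving with the normalization constraint gives π = (0.4305, 0.2541, 0.3154).
So the stationary probability of Overloaded is 0.3154.

0.3154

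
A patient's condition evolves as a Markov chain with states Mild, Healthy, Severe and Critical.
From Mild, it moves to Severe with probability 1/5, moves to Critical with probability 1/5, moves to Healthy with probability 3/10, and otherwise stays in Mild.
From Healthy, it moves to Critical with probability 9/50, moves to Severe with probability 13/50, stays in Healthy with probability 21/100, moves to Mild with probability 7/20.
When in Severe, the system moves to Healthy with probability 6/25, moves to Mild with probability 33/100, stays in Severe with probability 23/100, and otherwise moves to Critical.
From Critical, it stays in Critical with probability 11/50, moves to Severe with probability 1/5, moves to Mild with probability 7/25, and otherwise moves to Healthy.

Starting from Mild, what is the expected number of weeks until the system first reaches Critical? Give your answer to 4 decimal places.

5.1350

Let t(s) be the expected number of weeks to first reach Critical from state s, with t(Critical) = 0. Conditioning on the first week:
t(Mild) = 1 + 0.3·t(Mild) + 0.3·t(Healthy) + 0.2·t(Severe)
t(Healthy) = 1 + 0.35·t(Mild) + 0.21·t(Healthy) + 0.26·t(Severe)
t(Severe) = 1 + 0.33·t(Mild) + 0.24·t(Healthy) + 0.23·t(Severe)
Solving: t(Mild) = 5.1350, t(Healthy) = 5.2289, t(Severe) = 5.1292.
Expected weeks from Mild to Critical: 5.1350.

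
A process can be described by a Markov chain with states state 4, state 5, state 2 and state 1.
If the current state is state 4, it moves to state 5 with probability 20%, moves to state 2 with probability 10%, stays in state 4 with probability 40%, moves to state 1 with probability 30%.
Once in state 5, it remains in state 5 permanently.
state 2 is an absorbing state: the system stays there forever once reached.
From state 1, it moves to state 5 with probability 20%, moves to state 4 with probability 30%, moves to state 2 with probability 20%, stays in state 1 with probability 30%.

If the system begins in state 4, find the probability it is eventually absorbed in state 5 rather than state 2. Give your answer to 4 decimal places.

Let h(s) be the probability of absorption at state 5 starting from transient state s. Then h(state 5) = 1 and h(state 2) = 0. By first-step analysis:
h(state 4) = 0.4·h(state 4) + 0.2·1 + 0.1·0 + 0.3·h(state 1)
h(state 1) = 0.3·h(state 4) + 0.2·1 + 0.2·0 + 0.3·h(state 1)
Solving: h(state 4) = 0.6061, h(state 1) = 0.5455.
Starting from state 4, the probability is 0.6061.

0.6061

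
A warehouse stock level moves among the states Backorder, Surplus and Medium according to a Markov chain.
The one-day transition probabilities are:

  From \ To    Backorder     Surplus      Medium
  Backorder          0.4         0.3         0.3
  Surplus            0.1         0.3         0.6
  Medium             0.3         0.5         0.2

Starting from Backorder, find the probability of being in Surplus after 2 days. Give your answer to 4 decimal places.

Sum over the intermediate state after 1 day:
P = P(Backorder→Backorder)·P(Backorder→Surplus) + P(Backorder→Surplus)·P(Surplus→Surplus) + P(Backorder→Medium)·P(Medium→Surplus)
  = 0.4×0.3 + 0.3×0.3 + 0.3×0.5
  = 0.1200 + 0.0900 + 0.1500 = 0.3600

0.3600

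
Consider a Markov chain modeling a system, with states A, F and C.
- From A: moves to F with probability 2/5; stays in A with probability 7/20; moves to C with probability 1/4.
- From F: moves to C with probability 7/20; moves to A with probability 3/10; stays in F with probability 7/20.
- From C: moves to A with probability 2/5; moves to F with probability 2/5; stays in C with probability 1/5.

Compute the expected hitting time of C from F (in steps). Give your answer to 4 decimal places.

Let t(s) be the expected number of steps to first reach C from state s, with t(C) = 0. Conditioning on the first step:
t(A) = 1 + 0.35·t(A) + 0.4·t(F)
t(F) = 1 + 0.3·t(A) + 0.35·t(F)
Solving: t(A) = 3.4711, t(F) = 3.1405.
Expected steps from F to C: 3.1405.

3.1405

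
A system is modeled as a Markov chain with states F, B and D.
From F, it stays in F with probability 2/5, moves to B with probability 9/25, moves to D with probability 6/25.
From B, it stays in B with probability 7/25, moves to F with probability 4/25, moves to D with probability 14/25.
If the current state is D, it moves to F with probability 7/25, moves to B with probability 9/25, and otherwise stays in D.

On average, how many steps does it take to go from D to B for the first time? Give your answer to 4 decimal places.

2.7778

Let t(s) be the expected number of steps to first reach B from state s, with t(B) = 0. Conditioning on the first step:
t(F) = 1 + 0.4·t(F) + 0.24·t(D)
t(D) = 1 + 0.28·t(F) + 0.36·t(D)
Solving: t(F) = 2.7778, t(D) = 2.7778.
Expected steps from D to B: 2.7778.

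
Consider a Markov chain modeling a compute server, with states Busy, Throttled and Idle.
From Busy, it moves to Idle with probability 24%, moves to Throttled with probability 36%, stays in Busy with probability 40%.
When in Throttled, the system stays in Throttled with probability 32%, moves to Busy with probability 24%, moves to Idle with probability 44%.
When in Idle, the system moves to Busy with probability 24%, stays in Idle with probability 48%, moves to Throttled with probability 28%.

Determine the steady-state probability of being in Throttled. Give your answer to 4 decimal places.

0.3155

Let the stationary distribution be π with π = πP and π_1 + π_2 + π_3 = 1.
π_1 = 0.4·π_1 + 0.24·π_2 + 0.24·π_3
π_2 = 0.36·π_1 + 0.32·π_2 + 0.28·π_3
Solving with the normalization constraint gives π = (0.2857, 0.3155, 0.3988).
So the stationary probability of Throttled is 0.3155.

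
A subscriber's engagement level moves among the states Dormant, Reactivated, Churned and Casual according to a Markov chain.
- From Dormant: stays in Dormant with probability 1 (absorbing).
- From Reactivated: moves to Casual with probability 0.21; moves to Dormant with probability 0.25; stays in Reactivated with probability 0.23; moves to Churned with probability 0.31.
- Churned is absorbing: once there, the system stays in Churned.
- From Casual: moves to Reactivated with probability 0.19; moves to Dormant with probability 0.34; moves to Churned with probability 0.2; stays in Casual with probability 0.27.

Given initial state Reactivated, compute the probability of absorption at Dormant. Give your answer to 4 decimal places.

0.4862

Let h(s) be the probability of absorption at Dormant starting from transient state s. Then h(Dormant) = 1 and h(Churned) = 0. By first-step analysis:
h(Reactivated) = 0.25·1 + 0.23·h(Reactivated) + 0.31·0 + 0.21·h(Casual)
h(Casual) = 0.34·1 + 0.19·h(Reactivated) + 0.2·0 + 0.27·h(Casual)
Solving: h(Reactivated) = 0.4862, h(Casual) = 0.5923.
Starting from Reactivated, the probability is 0.4862.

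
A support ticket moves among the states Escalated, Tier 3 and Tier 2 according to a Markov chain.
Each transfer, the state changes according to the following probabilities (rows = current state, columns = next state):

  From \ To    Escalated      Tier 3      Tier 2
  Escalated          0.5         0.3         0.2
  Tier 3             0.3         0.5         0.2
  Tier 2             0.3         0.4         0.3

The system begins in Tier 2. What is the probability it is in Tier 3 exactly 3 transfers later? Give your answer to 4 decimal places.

0.4050

Propagate the distribution vector 3 transfers from Tier 2.
After 0 transfers: (0.0000, 0.0000, 1.0000)
After 1 transfer: (0.3000, 0.4000, 0.3000)
After 2 transfers: (0.3600, 0.4100, 0.2300)
After 3 transfers: (0.3720, 0.4050, 0.2230)
P(in Tier 3 after 3 transfers) = 0.4050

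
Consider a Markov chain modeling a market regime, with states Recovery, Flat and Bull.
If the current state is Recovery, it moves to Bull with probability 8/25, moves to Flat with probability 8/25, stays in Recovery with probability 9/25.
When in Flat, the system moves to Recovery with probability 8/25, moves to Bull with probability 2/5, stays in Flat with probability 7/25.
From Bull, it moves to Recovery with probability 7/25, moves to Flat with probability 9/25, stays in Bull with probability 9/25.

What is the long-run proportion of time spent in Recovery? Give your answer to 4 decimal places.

0.3183

Let the stationary distribution be π with π = πP and π_1 + π_2 + π_3 = 1.
π_1 = 0.36·π_1 + 0.32·π_2 + 0.28·π_3
π_2 = 0.32·π_1 + 0.28·π_2 + 0.36·π_3
Solving with the normalization constraint gives π = (0.3183, 0.3215, 0.3601).
So the stationary probability of Recovery is 0.3183.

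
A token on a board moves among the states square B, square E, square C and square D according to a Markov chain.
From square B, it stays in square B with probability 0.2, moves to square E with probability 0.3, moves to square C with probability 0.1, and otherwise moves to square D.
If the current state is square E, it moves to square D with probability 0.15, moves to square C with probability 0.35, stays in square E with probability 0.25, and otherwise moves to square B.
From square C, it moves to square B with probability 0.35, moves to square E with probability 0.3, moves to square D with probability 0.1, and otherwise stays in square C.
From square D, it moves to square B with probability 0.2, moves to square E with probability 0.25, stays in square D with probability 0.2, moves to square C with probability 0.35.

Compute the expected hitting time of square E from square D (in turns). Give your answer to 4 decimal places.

3.6342

Let t(s) be the expected number of turns to first reach square E from state s, with t(square E) = 0. Conditioning on the first turn:
t(square B) = 1 + 0.2·t(square B) + 0.1·t(square C) + 0.4·t(square D)
t(square C) = 1 + 0.35·t(square B) + 0.25·t(square C) + 0.1·t(square D)
t(square D) = 1 + 0.2·t(square B) + 0.35·t(square C) + 0.2·t(square D)
Solving: t(square B) = 3.4984, t(square C) = 3.4505, t(square D) = 3.6342.
Expected turns from square D to square E: 3.6342.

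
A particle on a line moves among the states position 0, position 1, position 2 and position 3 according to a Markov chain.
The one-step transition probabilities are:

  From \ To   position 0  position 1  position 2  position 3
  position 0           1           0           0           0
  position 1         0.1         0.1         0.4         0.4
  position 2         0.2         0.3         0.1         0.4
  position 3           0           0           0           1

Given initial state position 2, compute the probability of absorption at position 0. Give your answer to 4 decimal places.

Let h(s) be the probability of absorption at position 0 starting from transient state s. Then h(position 0) = 1 and h(position 3) = 0. By first-step analysis:
h(position 1) = 0.1·1 + 0.1·h(position 1) + 0.4·h(position 2) + 0.4·0
h(position 2) = 0.2·1 + 0.3·h(position 1) + 0.1·h(position 2) + 0.4·0
Solving: h(position 1) = 0.2464, h(position 2) = 0.3043.
Starting from position 2, the probability is 0.3043.

0.3043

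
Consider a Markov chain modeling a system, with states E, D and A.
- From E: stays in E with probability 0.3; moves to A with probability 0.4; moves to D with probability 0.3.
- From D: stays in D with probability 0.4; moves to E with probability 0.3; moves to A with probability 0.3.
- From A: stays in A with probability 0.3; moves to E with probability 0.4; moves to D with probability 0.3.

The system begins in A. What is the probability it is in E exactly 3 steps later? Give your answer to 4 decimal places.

Propagate the distribution vector 3 steps from A.
After 0 steps: (0.0000, 0.0000, 1.0000)
After 1 step: (0.4000, 0.3000, 0.3000)
After 2 steps: (0.3300, 0.3300, 0.3400)
After 3 steps: (0.3340, 0.3330, 0.3330)
P(in E after 3 steps) = 0.3340

0.3340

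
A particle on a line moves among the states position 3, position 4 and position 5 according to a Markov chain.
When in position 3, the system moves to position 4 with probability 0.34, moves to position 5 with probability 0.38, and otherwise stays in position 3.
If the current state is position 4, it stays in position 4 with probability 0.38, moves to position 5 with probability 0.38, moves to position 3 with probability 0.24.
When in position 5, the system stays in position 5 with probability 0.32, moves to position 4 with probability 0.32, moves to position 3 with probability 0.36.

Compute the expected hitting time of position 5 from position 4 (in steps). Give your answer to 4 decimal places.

Let t(s) be the expected number of steps to first reach position 5 from state s, with t(position 5) = 0. Conditioning on the first step:
t(position 3) = 1 + 0.28·t(position 3) + 0.34·t(position 4)
t(position 4) = 1 + 0.24·t(position 3) + 0.38·t(position 4)
Solving: t(position 3) = 2.6316, t(position 4) = 2.6316.
Expected steps from position 4 to position 5: 2.6316.

2.6316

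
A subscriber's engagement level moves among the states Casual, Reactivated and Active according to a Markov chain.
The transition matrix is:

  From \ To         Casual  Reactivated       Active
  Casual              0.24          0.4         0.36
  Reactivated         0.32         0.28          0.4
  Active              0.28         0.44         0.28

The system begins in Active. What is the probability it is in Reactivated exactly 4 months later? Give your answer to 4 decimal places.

0.3693

Propagate the distribution vector 4 months from Active.
After 0 months: (0.0000, 0.0000, 1.0000)
After 1 month: (0.2800, 0.4400, 0.2800)
After 2 months: (0.2864, 0.3584, 0.3552)
After 3 months: (0.2829, 0.3712, 0.3459)
After 4 months: (0.2835, 0.3693, 0.3472)
P(in Reactivated after 4 months) = 0.3693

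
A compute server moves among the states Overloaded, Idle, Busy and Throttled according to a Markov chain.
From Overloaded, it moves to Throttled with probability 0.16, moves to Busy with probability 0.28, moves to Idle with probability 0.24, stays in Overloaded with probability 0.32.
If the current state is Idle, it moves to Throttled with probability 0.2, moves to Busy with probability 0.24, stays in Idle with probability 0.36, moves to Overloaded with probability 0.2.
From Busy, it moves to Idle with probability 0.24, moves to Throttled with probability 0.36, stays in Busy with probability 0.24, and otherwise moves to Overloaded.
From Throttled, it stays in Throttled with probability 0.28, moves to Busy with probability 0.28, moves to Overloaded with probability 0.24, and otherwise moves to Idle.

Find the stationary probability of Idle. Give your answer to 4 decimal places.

Let the stationary distribution be π with π = πP and π_1 + π_2 + π_3 + π_4 = 1.
π_1 = 0.32·π_1 + 0.2·π_2 + 0.16·π_3 + 0.24·π_4
π_2 = 0.24·π_1 + 0.36·π_2 + 0.24·π_3 + 0.2·π_4
π_3 = 0.28·π_1 + 0.24·π_2 + 0.24·π_3 + 0.28·π_4
Solving with the normalization constraint gives π = (0.2270, 0.2612, 0.2592, 0.2526).
So the stationary probability of Idle is 0.2612.

0.2612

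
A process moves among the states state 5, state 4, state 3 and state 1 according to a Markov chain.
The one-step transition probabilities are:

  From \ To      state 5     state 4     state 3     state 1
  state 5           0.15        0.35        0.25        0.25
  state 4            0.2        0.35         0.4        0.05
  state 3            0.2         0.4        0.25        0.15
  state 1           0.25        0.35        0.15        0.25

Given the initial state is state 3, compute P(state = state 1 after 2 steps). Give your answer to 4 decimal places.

Propagate the distribution vector 2 steps from state 3.
After 0 steps: (0.0000, 0.0000, 1.0000, 0.0000)
After 1 step: (0.2000, 0.4000, 0.2500, 0.1500)
After 2 steps: (0.1975, 0.3625, 0.2950, 0.1450)
P(in state 1 after 2 steps) = 0.1450

0.1450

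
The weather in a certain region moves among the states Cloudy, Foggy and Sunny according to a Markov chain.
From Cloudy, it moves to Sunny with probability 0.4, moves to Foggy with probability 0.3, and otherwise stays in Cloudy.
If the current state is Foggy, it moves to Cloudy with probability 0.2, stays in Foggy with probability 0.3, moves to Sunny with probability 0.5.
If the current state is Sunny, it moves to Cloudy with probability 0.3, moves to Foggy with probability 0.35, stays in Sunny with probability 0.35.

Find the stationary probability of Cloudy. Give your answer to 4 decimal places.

0.2679

Let the stationary distribution be π with π = πP and π_1 + π_2 + π_3 = 1.
π_1 = 0.3·π_1 + 0.2·π_2 + 0.3·π_3
π_2 = 0.3·π_1 + 0.3·π_2 + 0.35·π_3
Solving with the normalization constraint gives π = (0.2679, 0.3206, 0.4115).
So the stationary probability of Cloudy is 0.2679.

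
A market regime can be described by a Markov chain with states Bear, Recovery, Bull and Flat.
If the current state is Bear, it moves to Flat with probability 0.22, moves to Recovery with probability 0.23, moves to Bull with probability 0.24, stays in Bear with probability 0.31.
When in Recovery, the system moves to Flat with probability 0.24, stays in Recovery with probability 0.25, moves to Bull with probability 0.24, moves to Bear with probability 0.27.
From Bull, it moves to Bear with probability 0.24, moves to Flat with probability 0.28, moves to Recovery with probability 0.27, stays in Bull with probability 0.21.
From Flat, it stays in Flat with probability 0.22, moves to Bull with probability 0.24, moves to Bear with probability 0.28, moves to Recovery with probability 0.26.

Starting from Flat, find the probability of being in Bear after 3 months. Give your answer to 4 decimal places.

Propagate the distribution vector 3 months from Flat.
After 0 months: (0.0000, 0.0000, 0.0000, 1.0000)
After 1 month: (0.2800, 0.2600, 0.2400, 0.2200)
After 2 months: (0.2762, 0.2514, 0.2328, 0.2396)
After 3 months: (0.2765, 0.2515, 0.2330, 0.2390)
P(in Bear after 3 months) = 0.2765

0.2765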